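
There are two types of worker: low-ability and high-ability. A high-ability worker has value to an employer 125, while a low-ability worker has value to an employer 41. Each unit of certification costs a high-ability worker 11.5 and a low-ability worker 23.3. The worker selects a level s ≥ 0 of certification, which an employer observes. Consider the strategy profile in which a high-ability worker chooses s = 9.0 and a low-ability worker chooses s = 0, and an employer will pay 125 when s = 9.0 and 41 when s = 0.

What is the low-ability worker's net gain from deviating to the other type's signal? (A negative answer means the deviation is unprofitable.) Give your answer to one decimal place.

Playing s = 0 the low-ability worker receives 41.
Deviating to s = 9.0 brings payment 125 at cost 23.3 × 9.0 = 209.7, netting -84.7.
Gain from deviating: -84.7 − 41 = -125.7.
The gain is negative, so the low-ability type's incentive-compatibility constraint is satisfied.

-125.7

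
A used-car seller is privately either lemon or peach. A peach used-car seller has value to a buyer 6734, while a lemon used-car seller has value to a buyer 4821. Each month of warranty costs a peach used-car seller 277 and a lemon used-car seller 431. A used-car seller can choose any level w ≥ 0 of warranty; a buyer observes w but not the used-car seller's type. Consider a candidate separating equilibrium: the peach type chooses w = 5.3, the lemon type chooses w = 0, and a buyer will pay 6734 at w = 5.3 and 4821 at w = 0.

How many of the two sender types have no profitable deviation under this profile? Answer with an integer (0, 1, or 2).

2

Peach type: signal → 6734 − 277 × 5.3 = 5265.9; deviate to 0 → 4821. IC holds (5265.9 ≥ 4821).
Lemon type: stay at 0 → 4821; mimic → 6734 − 431 × 5.3 = 4449.7. IC holds (4821 ≥ 4449.7).
2 of 2 constraints hold, so this is a separating equilibrium.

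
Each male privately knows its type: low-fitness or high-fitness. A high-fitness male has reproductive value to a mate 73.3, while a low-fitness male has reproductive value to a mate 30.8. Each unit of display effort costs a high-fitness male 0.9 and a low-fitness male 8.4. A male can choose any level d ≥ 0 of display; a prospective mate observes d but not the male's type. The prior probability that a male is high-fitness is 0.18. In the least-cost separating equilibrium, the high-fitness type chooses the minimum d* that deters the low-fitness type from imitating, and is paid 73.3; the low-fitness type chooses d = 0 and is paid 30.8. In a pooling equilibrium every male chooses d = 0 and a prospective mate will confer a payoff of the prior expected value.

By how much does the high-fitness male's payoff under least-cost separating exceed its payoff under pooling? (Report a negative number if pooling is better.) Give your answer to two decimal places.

30.30

Least-cost separating signal: d* solves 30.8 = 73.3 − 8.4·d*, so d* = (73.3 − 30.8)/8.4 ≈ 5.0595.
High-fitness type's separating payoff: 73.3 − 0.9 × d* = 73.3 − 0.9 × (73.3 − 30.8)/8.4 = 73.3 − 38.25/8.4 ≈ 68.7464.
Pooling payoff: 0.18 × 73.3 + 0.82 × 30.8 = 38.45.
Difference: 68.7464 − 38.45 = 30.2964, i.e. 30.30 to two decimal places.
The high-fitness type prefers to separate.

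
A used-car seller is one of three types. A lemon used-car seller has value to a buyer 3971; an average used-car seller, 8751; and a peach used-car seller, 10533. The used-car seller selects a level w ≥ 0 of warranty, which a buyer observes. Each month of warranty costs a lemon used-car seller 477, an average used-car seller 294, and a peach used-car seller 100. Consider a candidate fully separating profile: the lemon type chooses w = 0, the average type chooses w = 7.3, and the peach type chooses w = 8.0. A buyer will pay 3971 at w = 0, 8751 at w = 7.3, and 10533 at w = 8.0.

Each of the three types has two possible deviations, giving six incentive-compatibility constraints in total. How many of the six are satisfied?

3

Peach (own payoff 10533 − 100×8.0 = 9733): to w=0 gives 3971 → no gain ✓; to w=7.3 gives 8751 − 100×7.3 = 8021 → no gain ✓.
Lemon (own payoff 3971): to w=7.3 gives 8751 − 477×7.3 = 5268.9 → profitable ✗; to w=8.0 gives 10533 − 477×8.0 = 6717 → profitable ✗.
Average (own payoff 8751 − 294×7.3 = 6604.8): to w=0 gives 3971 → no gain ✓; to w=8.0 gives 10533 − 294×8.0 = 8181 → profitable ✗.
3 of the 6 constraints hold; not an equilibrium.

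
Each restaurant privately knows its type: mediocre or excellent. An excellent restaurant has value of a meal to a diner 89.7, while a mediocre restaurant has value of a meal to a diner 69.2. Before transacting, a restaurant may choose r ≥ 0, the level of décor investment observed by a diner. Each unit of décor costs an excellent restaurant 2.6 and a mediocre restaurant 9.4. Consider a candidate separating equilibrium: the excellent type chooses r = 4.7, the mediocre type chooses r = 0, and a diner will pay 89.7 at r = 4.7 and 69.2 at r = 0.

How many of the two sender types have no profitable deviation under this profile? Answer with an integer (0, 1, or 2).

2

Excellent type: signal → 89.7 − 2.6 × 4.7 = 77.48; deviate to 0 → 69.2. IC holds (77.48 ≥ 69.2).
Mediocre type: stay at 0 → 69.2; mimic → 89.7 − 9.4 × 4.7 = 45.52. IC holds (69.2 ≥ 45.52).
2 of 2 constraints hold, so this is a separating equilibrium.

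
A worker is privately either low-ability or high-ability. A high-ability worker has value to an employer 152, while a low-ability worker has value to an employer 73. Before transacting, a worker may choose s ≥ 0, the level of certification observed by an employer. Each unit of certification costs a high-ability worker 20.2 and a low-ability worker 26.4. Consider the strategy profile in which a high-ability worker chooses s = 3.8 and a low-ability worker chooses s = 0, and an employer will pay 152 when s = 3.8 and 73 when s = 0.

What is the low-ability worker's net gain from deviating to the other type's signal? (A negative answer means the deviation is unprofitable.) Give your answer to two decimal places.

-21.32

Playing s = 0 the low-ability worker receives 73.
Deviating to s = 3.8 brings payment 152 at cost 26.4 × 3.8 = 100.32, netting 51.68.
Gain from deviating: 51.68 − 73 = -21.32.
The gain is negative, so the low-ability type's incentive-compatibility constraint is satisfied.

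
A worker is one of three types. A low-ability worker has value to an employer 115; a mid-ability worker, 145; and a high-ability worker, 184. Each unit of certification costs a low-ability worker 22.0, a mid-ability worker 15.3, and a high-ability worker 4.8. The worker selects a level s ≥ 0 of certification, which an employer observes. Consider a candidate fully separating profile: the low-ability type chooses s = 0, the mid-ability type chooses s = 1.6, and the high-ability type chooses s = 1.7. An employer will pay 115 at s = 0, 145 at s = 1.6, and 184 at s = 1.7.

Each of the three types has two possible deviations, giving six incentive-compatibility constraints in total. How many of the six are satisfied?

4

Mid-ability (own payoff 145 − 15.3×1.6 = 120.52): to s=0 gives 115 → no gain ✓; to s=1.7 gives 184 − 15.3×1.7 = 157.99 → profitable ✗.
Low-ability (own payoff 115): to s=1.6 gives 145 − 22.0×1.6 = 109.8 → no gain ✓; to s=1.7 gives 184 − 22.0×1.7 = 146.6 → profitable ✗.
High-ability (own payoff 184 − 4.8×1.7 = 175.84): to s=0 gives 115 → no gain ✓; to s=1.6 gives 145 − 4.8×1.6 = 137.32 → no gain ✓.
4 of the 6 constraints hold; not an equilibrium.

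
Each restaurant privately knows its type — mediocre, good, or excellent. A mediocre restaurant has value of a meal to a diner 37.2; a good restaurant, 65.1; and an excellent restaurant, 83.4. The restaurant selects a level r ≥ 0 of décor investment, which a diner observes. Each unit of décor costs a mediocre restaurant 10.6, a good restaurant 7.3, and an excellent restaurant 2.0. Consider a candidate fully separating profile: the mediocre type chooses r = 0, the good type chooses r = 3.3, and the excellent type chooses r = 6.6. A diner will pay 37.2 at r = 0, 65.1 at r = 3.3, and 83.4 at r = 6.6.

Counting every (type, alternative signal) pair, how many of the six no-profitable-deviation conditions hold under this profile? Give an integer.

6

Good (own payoff 65.1 − 7.3×3.3 = 41.01): to r=0 gives 37.2 → no gain ✓; to r=6.6 gives 83.4 − 7.3×6.6 = 35.22 → no gain ✓.
Mediocre (own payoff 37.2): to r=3.3 gives 65.1 − 10.6×3.3 = 30.12 → no gain ✓; to r=6.6 gives 83.4 − 10.6×6.6 = 13.44 → no gain ✓.
Excellent (own payoff 83.4 − 2.0×6.6 = 70.2): to r=0 gives 37.2 → no gain ✓; to r=3.3 gives 65.1 − 2.0×3.3 = 58.5 → no gain ✓.
6 of the 6 constraints hold; this profile is a separating equilibrium.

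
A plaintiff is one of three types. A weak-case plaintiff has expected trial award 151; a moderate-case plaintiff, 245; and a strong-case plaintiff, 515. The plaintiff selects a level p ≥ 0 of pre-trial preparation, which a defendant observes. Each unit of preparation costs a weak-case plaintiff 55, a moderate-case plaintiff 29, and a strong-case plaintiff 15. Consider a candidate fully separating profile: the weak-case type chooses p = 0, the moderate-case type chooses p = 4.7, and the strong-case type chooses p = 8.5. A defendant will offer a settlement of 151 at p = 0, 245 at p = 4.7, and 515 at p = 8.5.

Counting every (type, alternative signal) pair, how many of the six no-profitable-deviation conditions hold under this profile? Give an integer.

Weak-case (own payoff 151): to p=4.7 gives 245 − 55×4.7 = -13.5 → no gain ✓; to p=8.5 gives 515 − 55×8.5 = 47.5 → no gain ✓.
Moderate-case (own payoff 245 − 29×4.7 = 108.7): to p=0 gives 151 → profitable ✗; to p=8.5 gives 515 − 29×8.5 = 268.5 → profitable ✗.
Strong-case (own payoff 515 − 15×8.5 = 387.5): to p=0 gives 151 → no gain ✓; to p=4.7 gives 245 − 15×4.7 = 174.5 → no gain ✓.
4 of the 6 constraints hold; not an equilibrium.

4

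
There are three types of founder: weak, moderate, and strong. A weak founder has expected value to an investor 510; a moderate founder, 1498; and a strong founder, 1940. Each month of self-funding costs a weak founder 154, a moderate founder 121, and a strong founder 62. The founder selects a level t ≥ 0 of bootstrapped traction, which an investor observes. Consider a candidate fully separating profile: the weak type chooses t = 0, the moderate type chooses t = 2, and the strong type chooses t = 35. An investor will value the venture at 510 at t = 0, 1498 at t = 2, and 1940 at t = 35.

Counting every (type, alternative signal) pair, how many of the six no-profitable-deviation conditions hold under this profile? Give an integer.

Strong (own payoff 1940 − 62×35 = -230): to t=0 gives 510 → profitable ✗; to t=2 gives 1498 − 62×2 = 1374 → profitable ✗.
Weak (own payoff 510): to t=2 gives 1498 − 154×2 = 1190 → profitable ✗; to t=35 gives 1940 − 154×35 = -3450 → no gain ✓.
Moderate (own payoff 1498 − 121×2 = 1256): to t=0 gives 510 → no gain ✓; to t=35 gives 1940 − 121×35 = -2295 → no gain ✓.
3 of the 6 constraints hold; not an equilibrium.

3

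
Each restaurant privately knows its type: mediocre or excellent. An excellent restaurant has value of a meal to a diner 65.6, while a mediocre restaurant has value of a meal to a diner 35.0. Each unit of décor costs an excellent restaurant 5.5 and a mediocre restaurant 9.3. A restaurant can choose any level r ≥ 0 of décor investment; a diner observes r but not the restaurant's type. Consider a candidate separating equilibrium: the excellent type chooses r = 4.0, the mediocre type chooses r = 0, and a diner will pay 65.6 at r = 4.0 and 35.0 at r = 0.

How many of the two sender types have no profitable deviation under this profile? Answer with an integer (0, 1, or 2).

Excellent type: signal → 65.6 − 5.5 × 4.0 = 43.6; deviate to 0 → 35.0. IC holds (43.6 ≥ 35.0).
Mediocre type: stay at 0 → 35.0; mimic → 65.6 − 9.3 × 4.0 = 28.4. IC holds (35.0 ≥ 28.4).
2 of 2 constraints hold, so this is a separating equilibrium.

2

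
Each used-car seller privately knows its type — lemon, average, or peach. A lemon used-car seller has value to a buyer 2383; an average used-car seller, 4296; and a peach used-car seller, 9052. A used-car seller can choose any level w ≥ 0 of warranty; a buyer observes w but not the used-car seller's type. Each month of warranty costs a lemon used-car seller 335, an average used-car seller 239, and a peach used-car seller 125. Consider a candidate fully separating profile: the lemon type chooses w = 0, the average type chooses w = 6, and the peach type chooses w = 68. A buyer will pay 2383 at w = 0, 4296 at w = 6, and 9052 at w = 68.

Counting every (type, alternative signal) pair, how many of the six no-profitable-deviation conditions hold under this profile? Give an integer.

4

Lemon (own payoff 2383): to w=6 gives 4296 − 335×6 = 2286 → no gain ✓; to w=68 gives 9052 − 335×68 = -13728 → no gain ✓.
Average (own payoff 4296 − 239×6 = 2862): to w=0 gives 2383 → no gain ✓; to w=68 gives 9052 − 239×68 = -7200 → no gain ✓.
Peach (own payoff 9052 − 125×68 = 552): to w=0 gives 2383 → profitable ✗; to w=6 gives 4296 − 125×6 = 3546 → profitable ✗.
4 of the 6 constraints hold; not an equilibrium.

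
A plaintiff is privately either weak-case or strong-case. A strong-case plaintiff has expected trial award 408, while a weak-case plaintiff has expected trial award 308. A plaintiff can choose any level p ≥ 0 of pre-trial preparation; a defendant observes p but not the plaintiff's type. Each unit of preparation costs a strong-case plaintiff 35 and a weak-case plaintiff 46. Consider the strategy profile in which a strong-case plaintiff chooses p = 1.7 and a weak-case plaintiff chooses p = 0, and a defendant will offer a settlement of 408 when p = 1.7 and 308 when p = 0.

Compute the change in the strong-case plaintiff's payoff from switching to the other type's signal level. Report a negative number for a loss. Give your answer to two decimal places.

-40.50

Playing p = 1.7 the strong-case plaintiff receives 408 − 35 × 1.7 = 348.5.
Deviating to p = 0 yields 308 instead.
Gain from deviating: 308 − 348.5 = -40.50.
The gain is negative, so the strong-case type's incentive-compatibility constraint is satisfied.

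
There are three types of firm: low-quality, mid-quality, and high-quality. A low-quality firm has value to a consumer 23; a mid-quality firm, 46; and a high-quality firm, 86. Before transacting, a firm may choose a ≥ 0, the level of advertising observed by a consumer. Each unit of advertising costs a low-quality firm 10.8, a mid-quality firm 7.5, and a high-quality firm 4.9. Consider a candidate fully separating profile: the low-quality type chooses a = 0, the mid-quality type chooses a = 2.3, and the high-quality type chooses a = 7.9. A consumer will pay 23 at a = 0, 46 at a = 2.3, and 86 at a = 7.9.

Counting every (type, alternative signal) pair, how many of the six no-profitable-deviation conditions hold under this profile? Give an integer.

6

High-quality (own payoff 86 − 4.9×7.9 = 47.29): to a=0 gives 23 → no gain ✓; to a=2.3 gives 46 − 4.9×2.3 = 34.73 → no gain ✓.
Mid-quality (own payoff 46 − 7.5×2.3 = 28.75): to a=0 gives 23 → no gain ✓; to a=7.9 gives 86 − 7.5×7.9 = 26.75 → no gain ✓.
Low-quality (own payoff 23): to a=2.3 gives 46 − 10.8×2.3 = 21.16 → no gain ✓; to a=7.9 gives 86 − 10.8×7.9 = 0.68 → no gain ✓.
6 of the 6 constraints hold; this profile is a separating equilibrium.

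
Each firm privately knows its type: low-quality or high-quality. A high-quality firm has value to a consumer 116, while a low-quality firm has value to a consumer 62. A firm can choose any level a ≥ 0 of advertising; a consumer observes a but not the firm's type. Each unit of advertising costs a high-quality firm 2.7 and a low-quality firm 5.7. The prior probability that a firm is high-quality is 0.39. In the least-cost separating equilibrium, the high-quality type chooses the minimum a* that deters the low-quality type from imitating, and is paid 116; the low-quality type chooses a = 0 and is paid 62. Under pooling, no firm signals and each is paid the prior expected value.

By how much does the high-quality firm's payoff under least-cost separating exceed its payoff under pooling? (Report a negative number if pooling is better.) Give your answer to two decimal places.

Least-cost separating signal: a* solves 62 = 116 − 5.7·a*, so a* = (116 − 62)/5.7 ≈ 9.4737.
High-quality type's separating payoff: 116 − 2.7 × a* = 116 − 2.7 × (116 − 62)/5.7 = 116 − 145.8/5.7 ≈ 90.4211.
Pooling payoff: 0.39 × 116 + 0.61 × 62 = 83.06.
Difference: 90.4211 − 83.06 = 7.3611, i.e. 7.36 to two decimal places.
The high-quality type prefers to separate.

7.36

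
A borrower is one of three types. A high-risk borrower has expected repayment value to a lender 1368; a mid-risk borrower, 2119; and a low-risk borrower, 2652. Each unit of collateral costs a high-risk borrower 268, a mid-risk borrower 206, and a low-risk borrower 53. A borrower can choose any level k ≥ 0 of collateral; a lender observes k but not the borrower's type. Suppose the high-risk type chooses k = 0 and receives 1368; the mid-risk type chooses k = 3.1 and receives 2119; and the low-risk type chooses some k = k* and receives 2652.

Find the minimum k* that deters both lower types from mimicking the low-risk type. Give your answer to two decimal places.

5.69

High-risk type (on-path payoff 1368) won't mimic when 1368 ≥ 2652 − 268·k*, i.e. k* ≥ 4.79.
Mid-risk type (on-path payoff 2119 − 206×3.1 = 1480.4) won't mimic when 1480.4 ≥ 2652 − 206·k*, i.e. k* ≥ 5.69.
Both must hold, so k* = max(4.79, 5.69) = 5.69. The mid-risk type's constraint binds.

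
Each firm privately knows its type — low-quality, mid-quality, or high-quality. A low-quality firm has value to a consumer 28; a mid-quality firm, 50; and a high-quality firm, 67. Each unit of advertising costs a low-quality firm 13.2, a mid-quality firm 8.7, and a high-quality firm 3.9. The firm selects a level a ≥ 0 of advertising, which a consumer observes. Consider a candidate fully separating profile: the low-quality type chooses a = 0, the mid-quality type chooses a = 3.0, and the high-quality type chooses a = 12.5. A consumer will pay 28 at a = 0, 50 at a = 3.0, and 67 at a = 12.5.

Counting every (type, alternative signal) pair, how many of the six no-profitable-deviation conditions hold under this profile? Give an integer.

3

Low-quality (own payoff 28): to a=3.0 gives 50 − 13.2×3.0 = 10.4 → no gain ✓; to a=12.5 gives 67 − 13.2×12.5 = -98 → no gain ✓.
Mid-quality (own payoff 50 − 8.7×3.0 = 23.9): to a=0 gives 28 → profitable ✗; to a=12.5 gives 67 − 8.7×12.5 = -41.75 → no gain ✓.
High-quality (own payoff 67 − 3.9×12.5 = 18.25): to a=0 gives 28 → profitable ✗; to a=3.0 gives 50 − 3.9×3.0 = 38.3 → profitable ✗.
3 of the 6 constraints hold; not an equilibrium.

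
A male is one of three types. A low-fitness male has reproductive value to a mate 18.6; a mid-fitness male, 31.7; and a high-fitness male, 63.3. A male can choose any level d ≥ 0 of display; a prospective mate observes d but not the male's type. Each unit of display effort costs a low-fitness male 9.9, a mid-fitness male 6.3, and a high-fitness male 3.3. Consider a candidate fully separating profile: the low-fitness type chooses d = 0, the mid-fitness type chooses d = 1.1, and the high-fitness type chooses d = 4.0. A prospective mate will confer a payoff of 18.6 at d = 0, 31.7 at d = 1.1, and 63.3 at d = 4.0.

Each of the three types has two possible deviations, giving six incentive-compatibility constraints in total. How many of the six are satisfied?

Mid-fitness (own payoff 31.7 − 6.3×1.1 = 24.77): to d=0 gives 18.6 → no gain ✓; to d=4.0 gives 63.3 − 6.3×4.0 = 38.1 → profitable ✗.
High-fitness (own payoff 63.3 − 3.3×4.0 = 50.1): to d=0 gives 18.6 → no gain ✓; to d=1.1 gives 31.7 − 3.3×1.1 = 28.07 → no gain ✓.
Low-fitness (own payoff 18.6): to d=1.1 gives 31.7 − 9.9×1.1 = 20.81 → profitable ✗; to d=4.0 gives 63.3 − 9.9×4.0 = 23.7 → profitable ✗.
3 of the 6 constraints hold; not an equilibrium.

3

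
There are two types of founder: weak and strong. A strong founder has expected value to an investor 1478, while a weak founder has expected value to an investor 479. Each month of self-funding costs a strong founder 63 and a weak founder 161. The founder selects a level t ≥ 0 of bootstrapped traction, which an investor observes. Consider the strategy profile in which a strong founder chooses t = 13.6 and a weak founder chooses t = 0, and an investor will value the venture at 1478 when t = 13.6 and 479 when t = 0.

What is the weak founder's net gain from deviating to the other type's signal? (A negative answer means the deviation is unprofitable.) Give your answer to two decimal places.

-1190.60

Playing t = 0 the weak founder receives 479.
Deviating to t = 13.6 brings payment 1478 at cost 161 × 13.6 = 2189.6, netting -711.6.
Gain from deviating: -711.6 − 479 = -1190.60.
The gain is negative, so the weak type's incentive-compatibility constraint is satisfied.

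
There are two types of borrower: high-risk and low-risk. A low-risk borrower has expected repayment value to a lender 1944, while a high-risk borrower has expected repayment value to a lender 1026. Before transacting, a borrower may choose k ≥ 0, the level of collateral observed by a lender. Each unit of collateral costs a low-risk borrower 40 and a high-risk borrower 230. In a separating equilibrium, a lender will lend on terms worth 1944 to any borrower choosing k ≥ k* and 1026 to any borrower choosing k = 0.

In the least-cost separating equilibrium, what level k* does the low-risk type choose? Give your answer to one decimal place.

A high-risk borrower choosing k = 0 receives 1026.
Imitating at k* instead would pay 1944 at cost 230·k*, netting 1944 − 230·k*.
Indifference: 1026 = 1944 − 230·k*, so k* = (1944 − 1026) / 230 ≈ 4.0.
This is the high-risk type's binding incentive-compatibility constraint; any k ≥ 4.0 sustains separation on that side.

4.0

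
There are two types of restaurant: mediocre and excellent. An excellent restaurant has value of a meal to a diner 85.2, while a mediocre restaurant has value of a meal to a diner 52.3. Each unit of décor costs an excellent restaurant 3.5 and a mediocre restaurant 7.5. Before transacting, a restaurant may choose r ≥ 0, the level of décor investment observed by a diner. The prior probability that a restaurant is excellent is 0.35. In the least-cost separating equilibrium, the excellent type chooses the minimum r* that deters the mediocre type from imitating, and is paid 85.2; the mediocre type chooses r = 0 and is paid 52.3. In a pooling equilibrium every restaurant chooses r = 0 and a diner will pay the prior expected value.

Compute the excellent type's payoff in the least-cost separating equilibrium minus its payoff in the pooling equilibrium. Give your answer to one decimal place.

6.0

Least-cost separating signal: r* solves 52.3 = 85.2 − 7.5·r*, so r* = (85.2 − 52.3)/7.5 ≈ 4.3867.
Excellent type's separating payoff: 85.2 − 3.5 × r* = 85.2 − 3.5 × (85.2 − 52.3)/7.5 = 85.2 − 115.15/7.5 ≈ 69.847.
Pooling payoff: 0.35 × 85.2 + 0.65 × 52.3 = 63.815.
Difference: 69.847 − 63.815 = 6.032, i.e. 6.0 to one decimal place.
The excellent type prefers to separate.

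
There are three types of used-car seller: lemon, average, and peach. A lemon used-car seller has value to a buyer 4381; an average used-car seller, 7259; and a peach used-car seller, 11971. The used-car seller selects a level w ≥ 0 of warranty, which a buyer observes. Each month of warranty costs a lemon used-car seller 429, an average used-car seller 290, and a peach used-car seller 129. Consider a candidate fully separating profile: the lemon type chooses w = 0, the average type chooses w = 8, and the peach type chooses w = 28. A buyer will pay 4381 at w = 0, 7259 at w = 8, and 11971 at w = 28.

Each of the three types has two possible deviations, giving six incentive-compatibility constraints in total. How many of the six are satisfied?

Average (own payoff 7259 − 290×8 = 4939): to w=0 gives 4381 → no gain ✓; to w=28 gives 11971 − 290×28 = 3851 → no gain ✓.
Peach (own payoff 11971 − 129×28 = 8359): to w=0 gives 4381 → no gain ✓; to w=8 gives 7259 − 129×8 = 6227 → no gain ✓.
Lemon (own payoff 4381): to w=8 gives 7259 − 429×8 = 3827 → no gain ✓; to w=28 gives 11971 − 429×28 = -41 → no gain ✓.
6 of the 6 constraints hold; this profile is a separating equilibrium.

6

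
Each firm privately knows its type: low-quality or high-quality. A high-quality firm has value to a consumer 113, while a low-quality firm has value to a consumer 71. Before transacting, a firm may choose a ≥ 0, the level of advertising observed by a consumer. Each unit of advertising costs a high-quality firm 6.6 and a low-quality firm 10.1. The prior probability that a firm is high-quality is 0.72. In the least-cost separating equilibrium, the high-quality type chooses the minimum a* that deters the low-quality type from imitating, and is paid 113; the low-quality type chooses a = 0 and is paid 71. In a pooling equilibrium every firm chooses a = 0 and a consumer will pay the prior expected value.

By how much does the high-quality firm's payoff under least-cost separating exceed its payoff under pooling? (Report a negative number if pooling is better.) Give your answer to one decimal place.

-15.7

Least-cost separating signal: a* solves 71 = 113 − 10.1·a*, so a* = (113 − 71)/10.1 ≈ 4.1584.
High-quality type's separating payoff: 113 − 6.6 × a* = 113 − 6.6 × (113 − 71)/10.1 = 113 − 277.2/10.1 ≈ 85.554.
Pooling payoff: 0.72 × 113 + 0.28 × 71 = 101.24.
Difference: 85.554 − 101.24 = -15.686, i.e. -15.7 to one decimal place.
The high-quality type would prefer the pooling outcome.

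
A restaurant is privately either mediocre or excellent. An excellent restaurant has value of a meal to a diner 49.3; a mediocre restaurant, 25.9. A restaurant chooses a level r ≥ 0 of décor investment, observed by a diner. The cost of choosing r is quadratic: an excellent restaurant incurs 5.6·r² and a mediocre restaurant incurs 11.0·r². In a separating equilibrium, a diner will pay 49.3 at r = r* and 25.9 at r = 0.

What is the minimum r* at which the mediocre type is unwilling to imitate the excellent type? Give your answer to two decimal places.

The mediocre type at r = 0 receives 25.9; imitating at r* yields 49.3 − 11.0·r*².
Indifference: 25.9 = 49.3 − 11.0·r*², so r*² = (49.3 − 25.9) / 11.0 ≈ 2.1273.
r* = √2.1273 ≈ 1.46.

1.46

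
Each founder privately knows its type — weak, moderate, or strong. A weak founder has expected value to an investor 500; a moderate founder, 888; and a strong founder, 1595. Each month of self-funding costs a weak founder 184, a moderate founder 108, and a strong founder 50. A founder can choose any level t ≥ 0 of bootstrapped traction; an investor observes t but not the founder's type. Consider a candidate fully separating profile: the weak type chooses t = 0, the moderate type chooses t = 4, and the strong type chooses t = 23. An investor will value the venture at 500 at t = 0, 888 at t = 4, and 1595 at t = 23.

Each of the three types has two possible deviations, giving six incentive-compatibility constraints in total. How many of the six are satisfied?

Moderate (own payoff 888 − 108×4 = 456): to t=0 gives 500 → profitable ✗; to t=23 gives 1595 − 108×23 = -889 → no gain ✓.
Weak (own payoff 500): to t=4 gives 888 − 184×4 = 152 → no gain ✓; to t=23 gives 1595 − 184×23 = -2637 → no gain ✓.
Strong (own payoff 1595 − 50×23 = 445): to t=0 gives 500 → profitable ✗; to t=4 gives 888 − 50×4 = 688 → profitable ✗.
3 of the 6 constraints hold; not an equilibrium.

3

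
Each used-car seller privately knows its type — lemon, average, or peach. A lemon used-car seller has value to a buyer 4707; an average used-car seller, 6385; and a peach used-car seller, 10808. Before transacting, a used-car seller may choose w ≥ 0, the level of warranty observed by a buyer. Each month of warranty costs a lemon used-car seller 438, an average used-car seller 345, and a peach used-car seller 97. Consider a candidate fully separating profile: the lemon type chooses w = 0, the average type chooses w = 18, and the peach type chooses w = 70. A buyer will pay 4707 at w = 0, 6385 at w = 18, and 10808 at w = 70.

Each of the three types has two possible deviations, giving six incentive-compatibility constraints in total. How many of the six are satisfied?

Peach (own payoff 10808 − 97×70 = 4018): to w=0 gives 4707 → profitable ✗; to w=18 gives 6385 − 97×18 = 4639 → profitable ✗.
Average (own payoff 6385 − 345×18 = 175): to w=0 gives 4707 → profitable ✗; to w=70 gives 10808 − 345×70 = -13342 → no gain ✓.
Lemon (own payoff 4707): to w=18 gives 6385 − 438×18 = -1499 → no gain ✓; to w=70 gives 10808 − 438×70 = -19852 → no gain ✓.
3 of the 6 constraints hold; not an equilibrium.

3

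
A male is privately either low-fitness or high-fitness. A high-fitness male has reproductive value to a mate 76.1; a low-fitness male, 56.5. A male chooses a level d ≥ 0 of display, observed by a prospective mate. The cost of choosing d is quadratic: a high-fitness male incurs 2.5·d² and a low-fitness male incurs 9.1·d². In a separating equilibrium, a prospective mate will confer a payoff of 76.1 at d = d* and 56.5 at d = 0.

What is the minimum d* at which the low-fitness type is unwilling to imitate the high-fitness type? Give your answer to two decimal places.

The low-fitness type at d = 0 receives 56.5; imitating at d* yields 76.1 − 9.1·d*².
Indifference: 56.5 = 76.1 − 9.1·d*², so d*² = (76.1 − 56.5) / 9.1 ≈ 2.1538.
d* = √2.1538 ≈ 1.47.

1.47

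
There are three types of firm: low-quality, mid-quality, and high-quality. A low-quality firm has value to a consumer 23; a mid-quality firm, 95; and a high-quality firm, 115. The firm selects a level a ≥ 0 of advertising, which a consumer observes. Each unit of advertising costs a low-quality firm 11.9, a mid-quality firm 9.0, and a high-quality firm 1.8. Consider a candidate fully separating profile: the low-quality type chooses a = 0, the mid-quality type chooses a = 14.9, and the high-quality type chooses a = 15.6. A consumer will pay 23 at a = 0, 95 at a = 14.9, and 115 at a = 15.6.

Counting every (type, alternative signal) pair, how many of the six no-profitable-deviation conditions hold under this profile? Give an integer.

Mid-quality (own payoff 95 − 9.0×14.9 = -39.1): to a=0 gives 23 → profitable ✗; to a=15.6 gives 115 − 9.0×15.6 = -25.4 → profitable ✗.
High-quality (own payoff 115 − 1.8×15.6 = 86.92): to a=0 gives 23 → no gain ✓; to a=14.9 gives 95 − 1.8×14.9 = 68.18 → no gain ✓.
Low-quality (own payoff 23): to a=14.9 gives 95 − 11.9×14.9 = -82.31 → no gain ✓; to a=15.6 gives 115 − 11.9×15.6 = -70.64 → no gain ✓.
4 of the 6 constraints hold; not an equilibrium.

4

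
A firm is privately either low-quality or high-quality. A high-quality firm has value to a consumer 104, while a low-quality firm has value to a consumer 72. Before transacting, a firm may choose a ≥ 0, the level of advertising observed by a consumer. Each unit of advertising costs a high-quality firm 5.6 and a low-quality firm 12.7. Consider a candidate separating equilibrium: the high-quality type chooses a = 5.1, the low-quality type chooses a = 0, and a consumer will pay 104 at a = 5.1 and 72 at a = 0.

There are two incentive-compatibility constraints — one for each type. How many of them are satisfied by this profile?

Low-quality type: stay at 0 → 72; mimic → 104 − 12.7 × 5.1 = 39.23. IC holds (72 ≥ 39.23).
High-quality type: signal → 104 − 5.6 × 5.1 = 75.44; deviate to 0 → 72. IC holds (75.44 ≥ 72).
2 of 2 constraints hold, so this is a separating equilibrium.

2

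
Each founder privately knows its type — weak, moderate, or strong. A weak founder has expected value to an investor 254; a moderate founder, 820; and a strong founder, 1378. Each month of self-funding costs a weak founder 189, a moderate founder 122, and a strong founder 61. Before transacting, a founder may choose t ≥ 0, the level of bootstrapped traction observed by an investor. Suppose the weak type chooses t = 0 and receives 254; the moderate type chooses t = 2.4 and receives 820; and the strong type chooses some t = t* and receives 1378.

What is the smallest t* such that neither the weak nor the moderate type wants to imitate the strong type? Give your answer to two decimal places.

6.97

Weak type (on-path payoff 254) won't mimic when 254 ≥ 1378 − 189·t*, i.e. t* ≥ 5.95.
Moderate type (on-path payoff 820 − 122×2.4 = 527.2) won't mimic when 527.2 ≥ 1378 − 122·t*, i.e. t* ≥ 6.97.
Both must hold, so t* = max(5.95, 6.97) = 6.97. The moderate type's constraint binds.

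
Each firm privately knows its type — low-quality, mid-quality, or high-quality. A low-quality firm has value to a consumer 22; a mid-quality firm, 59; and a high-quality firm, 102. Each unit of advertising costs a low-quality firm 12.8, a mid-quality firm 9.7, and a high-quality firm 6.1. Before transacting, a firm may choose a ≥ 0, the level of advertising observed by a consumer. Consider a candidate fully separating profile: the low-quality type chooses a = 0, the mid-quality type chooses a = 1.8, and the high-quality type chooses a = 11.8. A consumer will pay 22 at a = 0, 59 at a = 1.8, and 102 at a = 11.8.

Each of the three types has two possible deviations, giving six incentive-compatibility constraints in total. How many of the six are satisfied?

High-quality (own payoff 102 − 6.1×11.8 = 30.02): to a=0 gives 22 → no gain ✓; to a=1.8 gives 59 − 6.1×1.8 = 48.02 → profitable ✗.
Mid-quality (own payoff 59 − 9.7×1.8 = 41.54): to a=0 gives 22 → no gain ✓; to a=11.8 gives 102 − 9.7×11.8 = -12.46 → no gain ✓.
Low-quality (own payoff 22): to a=1.8 gives 59 − 12.8×1.8 = 35.96 → profitable ✗; to a=11.8 gives 102 − 12.8×11.8 = -49.04 → no gain ✓.
4 of the 6 constraints hold; not an equilibrium.

4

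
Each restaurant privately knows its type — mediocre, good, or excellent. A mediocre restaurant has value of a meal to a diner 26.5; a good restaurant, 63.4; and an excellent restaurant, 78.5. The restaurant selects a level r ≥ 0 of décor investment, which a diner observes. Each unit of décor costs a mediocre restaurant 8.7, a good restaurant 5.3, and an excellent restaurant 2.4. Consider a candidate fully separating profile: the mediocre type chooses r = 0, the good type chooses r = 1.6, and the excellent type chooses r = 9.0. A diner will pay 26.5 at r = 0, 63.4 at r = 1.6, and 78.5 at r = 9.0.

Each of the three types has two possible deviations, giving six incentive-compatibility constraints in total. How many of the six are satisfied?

Good (own payoff 63.4 − 5.3×1.6 = 54.92): to r=0 gives 26.5 → no gain ✓; to r=9.0 gives 78.5 − 5.3×9.0 = 30.8 → no gain ✓.
Excellent (own payoff 78.5 − 2.4×9.0 = 56.9): to r=0 gives 26.5 → no gain ✓; to r=1.6 gives 63.4 − 2.4×1.6 = 59.56 → profitable ✗.
Mediocre (own payoff 26.5): to r=1.6 gives 63.4 − 8.7×1.6 = 49.48 → profitable ✗; to r=9.0 gives 78.5 − 8.7×9.0 = 0.2 → no gain ✓.
4 of the 6 constraints hold; not an equilibrium.

4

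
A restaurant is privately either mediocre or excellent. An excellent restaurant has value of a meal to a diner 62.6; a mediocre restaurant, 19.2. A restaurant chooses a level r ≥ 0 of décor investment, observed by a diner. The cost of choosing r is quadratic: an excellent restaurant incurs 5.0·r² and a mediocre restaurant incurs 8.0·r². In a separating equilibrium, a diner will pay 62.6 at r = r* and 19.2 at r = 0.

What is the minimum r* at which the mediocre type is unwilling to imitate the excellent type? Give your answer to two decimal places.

2.33

The mediocre type at r = 0 receives 19.2; imitating at r* yields 62.6 − 8.0·r*².
Indifference: 19.2 = 62.6 − 8.0·r*², so r*² = (62.6 − 19.2) / 8.0 = 5.425.
r* = √5.425 ≈ 2.33.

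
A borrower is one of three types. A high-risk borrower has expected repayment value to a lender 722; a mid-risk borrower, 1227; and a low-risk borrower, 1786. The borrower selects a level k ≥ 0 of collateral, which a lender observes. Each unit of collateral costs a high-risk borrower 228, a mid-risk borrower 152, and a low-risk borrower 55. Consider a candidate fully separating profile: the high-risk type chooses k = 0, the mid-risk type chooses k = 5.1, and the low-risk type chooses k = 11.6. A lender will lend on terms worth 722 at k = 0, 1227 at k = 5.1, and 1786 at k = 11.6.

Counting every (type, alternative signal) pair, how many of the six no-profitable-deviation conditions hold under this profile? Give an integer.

5

High-risk (own payoff 722): to k=5.1 gives 1227 − 228×5.1 = 64.2 → no gain ✓; to k=11.6 gives 1786 − 228×11.6 = -858.8 → no gain ✓.
Low-risk (own payoff 1786 − 55×11.6 = 1148): to k=0 gives 722 → no gain ✓; to k=5.1 gives 1227 − 55×5.1 = 946.5 → no gain ✓.
Mid-risk (own payoff 1227 − 152×5.1 = 451.8): to k=0 gives 722 → profitable ✗; to k=11.6 gives 1786 − 152×11.6 = 22.8 → no gain ✓.
5 of the 6 constraints hold; not an equilibrium.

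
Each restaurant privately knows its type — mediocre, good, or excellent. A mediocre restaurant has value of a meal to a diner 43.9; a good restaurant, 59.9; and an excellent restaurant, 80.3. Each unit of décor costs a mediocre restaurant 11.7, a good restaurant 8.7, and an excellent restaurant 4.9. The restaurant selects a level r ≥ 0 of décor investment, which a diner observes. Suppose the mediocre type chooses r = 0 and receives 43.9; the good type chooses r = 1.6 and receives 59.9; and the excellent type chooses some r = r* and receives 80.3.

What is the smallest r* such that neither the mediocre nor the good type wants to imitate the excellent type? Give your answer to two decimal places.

3.94

Mediocre type (on-path payoff 43.9) won't mimic when 43.9 ≥ 80.3 − 11.7·r*, i.e. r* ≥ 3.11.
Good type (on-path payoff 59.9 − 8.7×1.6 = 45.98) won't mimic when 45.98 ≥ 80.3 − 8.7·r*, i.e. r* ≥ 3.94.
Both must hold, so r* = max(3.11, 3.94) = 3.94. The good type's constraint binds.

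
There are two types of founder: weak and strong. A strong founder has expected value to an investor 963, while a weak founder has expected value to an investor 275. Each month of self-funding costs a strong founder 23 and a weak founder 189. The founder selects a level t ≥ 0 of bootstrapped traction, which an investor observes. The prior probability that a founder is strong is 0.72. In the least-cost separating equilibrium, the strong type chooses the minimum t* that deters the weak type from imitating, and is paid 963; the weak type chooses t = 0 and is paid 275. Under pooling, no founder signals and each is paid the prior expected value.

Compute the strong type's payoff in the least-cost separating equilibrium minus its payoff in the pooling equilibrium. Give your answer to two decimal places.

Least-cost separating signal: t* solves 275 = 963 − 189·t*, so t* = (963 − 275)/189 ≈ 3.6402.
Strong type's separating payoff: 963 − 23 × t* = 963 − 23 × (963 − 275)/189 = 963 − 15824/189 ≈ 879.2751.
Pooling payoff: 0.72 × 963 + 0.28 × 275 = 770.36.
Difference: 879.2751 − 770.36 = 108.9151, i.e. 108.92 to two decimal places.
The strong type prefers to separate.

108.92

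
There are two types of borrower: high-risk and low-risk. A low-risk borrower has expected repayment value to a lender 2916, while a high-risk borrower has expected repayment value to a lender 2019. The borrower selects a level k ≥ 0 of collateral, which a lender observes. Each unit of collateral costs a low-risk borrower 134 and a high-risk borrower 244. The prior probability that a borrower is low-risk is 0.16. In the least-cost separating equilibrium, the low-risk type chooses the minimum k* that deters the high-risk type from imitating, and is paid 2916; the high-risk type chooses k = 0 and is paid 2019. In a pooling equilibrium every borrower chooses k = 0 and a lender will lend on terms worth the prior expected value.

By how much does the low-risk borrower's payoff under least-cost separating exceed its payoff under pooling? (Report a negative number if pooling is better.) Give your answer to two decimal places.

260.87

Least-cost separating signal: k* solves 2019 = 2916 − 244·k*, so k* = (2916 − 2019)/244 ≈ 3.6762.
Low-risk type's separating payoff: 2916 − 134 × k* = 2916 − 134 × (2916 − 2019)/244 = 2916 − 120198/244 ≈ 2423.3852.
Pooling payoff: 0.16 × 2916 + 0.84 × 2019 = 2162.52.
Difference: 2423.3852 − 2162.52 = 260.8652, i.e. 260.87 to two decimal places.
The low-risk type prefers to separate.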